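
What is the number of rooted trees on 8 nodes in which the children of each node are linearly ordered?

429

Rooted ordered (plane) trees on m nodes have m−1 edges and are counted by C_{m−1}; m = 8 gives C_7.
C_7 = C(14,7)/8 = 3432/8 = 429.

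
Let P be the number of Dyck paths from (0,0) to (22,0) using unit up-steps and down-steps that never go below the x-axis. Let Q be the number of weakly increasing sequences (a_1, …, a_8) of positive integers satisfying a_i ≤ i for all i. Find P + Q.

A Dyck path with 11 up-steps and 11 down-steps has semilength 11, so there are C_11 of them. So P = C_11 = 58786.
Such sub-staircase sequences of length n are counted by C_n; here n = 8. So Q = C_8 = 1430.
P + Q = 58786 + 1430 = 60216.

60216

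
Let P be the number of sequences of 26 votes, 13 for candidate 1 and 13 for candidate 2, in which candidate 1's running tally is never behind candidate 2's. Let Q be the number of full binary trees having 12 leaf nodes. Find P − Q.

684114

Reading a vote for the leader as '(' and for the other as ')' turns such a sequence into a balanced string of 13 pairs, so the count is C_13. So P = C_13 = 742900.
Full binary trees with 12 leaves have 12−1 = 11 internal nodes, so there are C_11 of them. So Q = C_11 = 58786.
P − Q = 742900 − 58786 = 684114.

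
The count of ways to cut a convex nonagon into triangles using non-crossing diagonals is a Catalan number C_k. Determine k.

Triangulations of a convex m-gon are counted by C_{m−2}; with m = 9 this is C_7.

7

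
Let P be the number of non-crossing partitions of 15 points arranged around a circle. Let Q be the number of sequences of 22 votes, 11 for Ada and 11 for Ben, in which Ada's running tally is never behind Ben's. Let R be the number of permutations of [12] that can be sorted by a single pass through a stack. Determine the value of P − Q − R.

9428047

The non-crossing partitions of [15] form a lattice of size C_15. So P = C_15 = 9694845.
Reading a vote for the leader as '(' and for the other as ')' turns such a sequence into a balanced string of 11 pairs, so the count is C_11. So Q = C_11 = 58786.
Stack-sortable permutations are exactly the 231-avoiding ones, counted by C_n; here n = 12. So R = C_12 = 208012.
P − Q − R = 9694845 − 58786 − 208012 = 9428047.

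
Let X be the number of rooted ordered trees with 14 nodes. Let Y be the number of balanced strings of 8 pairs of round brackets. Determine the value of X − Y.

741470

A rooted plane tree on 14 nodes has 13 edges, and such trees are counted by C_13. So X = C_13 = 742900.
With 8 pairs the number of balanced bracket strings is the Catalan number C_8. So Y = C_8 = 1430.
X − Y = 742900 − 1430 = 741470.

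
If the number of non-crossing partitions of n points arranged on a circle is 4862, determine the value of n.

Non-crossing partitions of [n] are counted by C_n, and C_9 = 4862.

9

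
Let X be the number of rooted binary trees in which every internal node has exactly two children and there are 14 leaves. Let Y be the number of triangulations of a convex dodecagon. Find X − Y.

Full binary trees with 14 leaves have 14−1 = 13 internal nodes, so there are C_13 of them. So X = C_13 = 742900.
A convex 12-gon is triangulated into 10 triangles, and the number of such triangulations is the Catalan number C_{12−2} = C_10. So Y = C_10 = 16796.
X − Y = 742900 − 16796 = 726104.

726104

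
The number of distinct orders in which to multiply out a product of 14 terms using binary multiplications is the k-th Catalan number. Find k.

Bracketing 14 factors into binary products is counted by C_{14−1} = C_13.

13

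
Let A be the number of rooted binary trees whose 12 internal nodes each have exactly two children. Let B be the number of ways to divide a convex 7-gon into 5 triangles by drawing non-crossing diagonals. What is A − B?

The number of full binary trees on 12 internal nodes is the Catalan number C_12. So A = C_12 = 208012.
A convex 7-gon is triangulated into 5 triangles, and the number of such triangulations is the Catalan number C_{7−2} = C_5. So B = C_5 = 42.
A − B = 208012 − 42 = 207970.

207970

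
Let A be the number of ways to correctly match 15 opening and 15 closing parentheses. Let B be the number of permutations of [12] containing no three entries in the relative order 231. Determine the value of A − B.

9486833

A balanced arrangement of 15 bracket pairs is a Dyck word of semilength 15, so the count is C_15. So A = C_15 = 9694845.
Permutations of [n] avoiding any single length-3 pattern are counted by C_n; here n = 12. So B = C_12 = 208012.
A − B = 9694845 − 208012 = 9486833.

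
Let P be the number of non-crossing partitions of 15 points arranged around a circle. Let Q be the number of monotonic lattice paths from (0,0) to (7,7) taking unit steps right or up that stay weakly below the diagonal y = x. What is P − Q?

9694416

The non-crossing partitions of [15] form a lattice of size C_15. So P = C_15 = 9694845.
Sub-diagonal monotone paths from (0,0) to (7,7) biject with Dyck paths of semilength 7, giving C_7. So Q = C_7 = 429.
P − Q = 9694845 − 429 = 9694416.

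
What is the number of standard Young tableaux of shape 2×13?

By the hook-length formula (or a Dyck-path bijection), SYT of shape 2×13 number C_13.
C_13 = C(26,13)/14 = 10400600/14 = 742900.

742900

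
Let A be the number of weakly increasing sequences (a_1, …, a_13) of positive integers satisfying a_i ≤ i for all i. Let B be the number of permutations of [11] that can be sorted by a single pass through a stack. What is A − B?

Weakly increasing sequences with a_i ≤ i biject with Dyck paths of semilength 13, so there are C_13. So A = C_13 = 742900.
Stack-sortable permutations are exactly the 231-avoiding ones, counted by C_n; here n = 11. So B = C_11 = 58786.
A − B = 742900 − 58786 = 684114.

684114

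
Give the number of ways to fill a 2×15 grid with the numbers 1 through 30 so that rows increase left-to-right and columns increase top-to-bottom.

9694845

By the hook-length formula (or a Dyck-path bijection), SYT of shape 2×15 number C_15.
C_15 = C(30,15)/16 = 155117520/16 = 9694845.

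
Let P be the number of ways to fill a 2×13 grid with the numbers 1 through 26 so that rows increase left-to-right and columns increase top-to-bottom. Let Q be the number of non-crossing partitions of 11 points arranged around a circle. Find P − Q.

684114

By the hook-length formula (or a Dyck-path bijection), SYT of shape 2×13 number C_13. So P = C_13 = 742900.
The non-crossing partitions of [11] form a lattice of size C_11. So Q = C_11 = 58786.
P − Q = 742900 − 58786 = 684114.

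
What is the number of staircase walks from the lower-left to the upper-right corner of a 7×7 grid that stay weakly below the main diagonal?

429

Monotone paths in an n×n grid that stay weakly below the diagonal are counted by C_n; here n = 7.
C_7 = C_6 · 2(2·6+1)/(6+2) = 132 · 26/8 = 429.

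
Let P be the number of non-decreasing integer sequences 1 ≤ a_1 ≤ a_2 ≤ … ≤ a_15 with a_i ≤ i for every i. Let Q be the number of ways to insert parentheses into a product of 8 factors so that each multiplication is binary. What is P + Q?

9695274

Weakly increasing sequences with a_i ≤ i biject with Dyck paths of semilength 15, so there are C_15. So P = C_15 = 9694845.
Bracketing 8 factors into binary products is counted by C_{8−1} = C_7. So Q = C_7 = 429.
P + Q = 9694845 + 429 = 9695274.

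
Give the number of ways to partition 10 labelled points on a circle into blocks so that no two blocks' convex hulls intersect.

The non-crossing partitions of [10] form a lattice of size C_10.
C_10 = C(20,10)/11 = 184756/11 = 16796.

16796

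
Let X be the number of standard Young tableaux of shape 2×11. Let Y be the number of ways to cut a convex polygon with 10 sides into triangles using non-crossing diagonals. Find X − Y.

By the hook-length formula (or a Dyck-path bijection), SYT of shape 2×11 number C_11. So X = C_11 = 58786.
A convex 10-gon is triangulated into 8 triangles, and the number of such triangulations is the Catalan number C_{10−2} = C_8. So Y = C_8 = 1430.
X − Y = 58786 − 1430 = 57356.

57356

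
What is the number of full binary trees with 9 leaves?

Full binary trees with 9 leaves have 9−1 = 8 internal nodes, so there are C_8 of them.
C_8 = C(16,8)/9 = 12870/9 = 1430.

1430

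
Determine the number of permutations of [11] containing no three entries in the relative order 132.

58786

For any fixed pattern of length 3, the pattern-avoiding permutations of [11] number C_11.
C_11 = C(22,11)/12 = 705432/12 = 58786.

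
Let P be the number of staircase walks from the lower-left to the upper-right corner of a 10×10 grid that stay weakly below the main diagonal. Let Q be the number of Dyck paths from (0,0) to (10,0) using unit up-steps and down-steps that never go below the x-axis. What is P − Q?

16754

Sub-diagonal monotone paths from (0,0) to (10,10) biject with Dyck paths of semilength 10, giving C_10. So P = C_10 = 16796.
Dyck paths of semilength n (length 2n) are counted by C_n; here n = 5. So Q = C_5 = 42.
P − Q = 16796 − 42 = 16754.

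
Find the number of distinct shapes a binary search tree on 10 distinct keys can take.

16796

Binary trees (left/right distinguished) on n nodes are counted by C_n; here n = 10.
C_10 = 16796.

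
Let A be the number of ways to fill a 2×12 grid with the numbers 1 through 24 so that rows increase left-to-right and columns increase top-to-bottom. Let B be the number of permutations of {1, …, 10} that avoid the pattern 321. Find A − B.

Standard Young tableaux of shape 2×n are counted by C_n; here n = 12. So A = C_12 = 208012.
For any fixed pattern of length 3, the pattern-avoiding permutations of [10] number C_10. So B = C_10 = 16796.
A − B = 208012 − 16796 = 191216.

191216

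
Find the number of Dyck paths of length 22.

58786

Paths of 11 up- and 11 down-steps that never dip below the axis are Dyck paths; their count is C_11.
C_11 = C_10 · 2(2·10+1)/(10+2) = 16796 · 42/12 = 58786.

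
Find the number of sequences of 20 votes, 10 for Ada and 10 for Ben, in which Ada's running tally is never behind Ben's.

Ballot sequences with n votes each where one side never trails are Dyck words, counted by C_n; here n = 10.
C_10 = C_9 · 2(2·9+1)/(9+2) = 4862 · 38/11 = 16796.

16796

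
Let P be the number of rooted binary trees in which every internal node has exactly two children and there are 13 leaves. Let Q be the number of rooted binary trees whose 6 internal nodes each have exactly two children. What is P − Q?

207880

Full binary trees with 13 leaves have 13−1 = 12 internal nodes, so there are C_12 of them. So P = C_12 = 208012.
The number of full binary trees on 6 internal nodes is the Catalan number C_6. So Q = C_6 = 132.
P − Q = 208012 − 132 = 207880.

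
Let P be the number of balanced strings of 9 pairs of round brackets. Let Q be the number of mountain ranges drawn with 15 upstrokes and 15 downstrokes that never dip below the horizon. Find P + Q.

9699707

With 9 pairs the number of balanced bracket strings is the Catalan number C_9. So P = C_9 = 4862.
Dyck paths of semilength n (length 2n) are counted by C_n; here n = 15. So Q = C_15 = 9694845.
P + Q = 4862 + 9694845 = 9699707.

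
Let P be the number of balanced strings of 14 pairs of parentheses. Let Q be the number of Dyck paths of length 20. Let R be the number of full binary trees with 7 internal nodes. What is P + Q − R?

2690807

With 14 pairs the number of balanced bracket strings is the Catalan number C_14. So P = C_14 = 2674440.
Dyck paths of semilength n (length 2n) are counted by C_n; here n = 10. So Q = C_10 = 16796.
Full binary trees with n internal nodes are counted by C_n; here n = 7. So R = C_7 = 429.
P + Q − R = 2674440 + 16796 − 429 = 2690807.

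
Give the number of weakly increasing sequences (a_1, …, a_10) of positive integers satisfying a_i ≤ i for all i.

Such sub-staircase sequences of length n are counted by C_n; here n = 10.
C_10 = C(20,10)/11 = 184756/11 = 16796.

16796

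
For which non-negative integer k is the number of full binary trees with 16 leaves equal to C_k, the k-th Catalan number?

A full binary tree with L leaves has L−1 internal nodes and is counted by C_{L−1}; L = 16 gives C_15.

15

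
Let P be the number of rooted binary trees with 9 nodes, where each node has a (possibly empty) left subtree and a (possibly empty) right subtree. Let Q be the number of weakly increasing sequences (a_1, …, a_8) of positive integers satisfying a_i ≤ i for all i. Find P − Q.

3432

There are C_n binary search tree shapes on n keys; with n = 9 that is C_9. So P = C_9 = 4862.
Such sub-staircase sequences of length n are counted by C_n; here n = 8. So Q = C_8 = 1430.
P − Q = 4862 − 1430 = 3432.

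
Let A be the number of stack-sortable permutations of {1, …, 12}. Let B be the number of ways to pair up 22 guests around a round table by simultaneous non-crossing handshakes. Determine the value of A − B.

Stack-sortable permutations are exactly the 231-avoiding ones, counted by C_n; here n = 12. So A = C_12 = 208012.
With 22 = 2·11 people, non-crossing handshake pairings are non-crossing perfect matchings on a circle, counted by C_11. So B = C_11 = 58786.
A − B = 208012 − 58786 = 149226.

149226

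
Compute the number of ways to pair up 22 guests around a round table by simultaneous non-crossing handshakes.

58786

Non-crossing handshake pairings of 2n people are counted by C_n; 22 people gives n = 11.
C_11 = C(22,11)/12 = 705432/12 = 58786.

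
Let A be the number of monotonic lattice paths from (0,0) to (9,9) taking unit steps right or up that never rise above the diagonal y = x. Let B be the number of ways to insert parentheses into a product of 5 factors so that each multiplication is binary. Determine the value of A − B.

4848

Sub-diagonal monotone paths from (0,0) to (9,9) biject with Dyck paths of semilength 9, giving C_9. So A = C_9 = 4862.
Parenthesizations of m factors correspond to full binary trees with m leaves, counted by C_{m−1}; m = 5 gives C_4. So B = C_4 = 14.
A − B = 4862 − 14 = 4848.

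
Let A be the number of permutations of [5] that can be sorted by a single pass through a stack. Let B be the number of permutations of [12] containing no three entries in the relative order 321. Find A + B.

208054

Stack-sortable permutations are exactly the 231-avoiding ones, counted by C_n; here n = 5. So A = C_5 = 42.
Permutations of [n] avoiding any single length-3 pattern are counted by C_n; here n = 12. So B = C_12 = 208012.
A + B = 42 + 208012 = 208054.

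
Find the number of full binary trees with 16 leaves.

Full binary trees with 16 leaves have 16−1 = 15 internal nodes, so there are C_15 of them.
C_15 = C(30,15)/16 = 155117520/16 = 9694845.

9694845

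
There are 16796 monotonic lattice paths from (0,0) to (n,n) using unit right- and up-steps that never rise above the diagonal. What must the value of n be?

Such diagonal-avoiding paths in an n×n grid are counted by C_n, and C_10 = 16796.

10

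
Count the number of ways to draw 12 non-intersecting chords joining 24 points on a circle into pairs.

Pairing 24 circle points by 12 non-crossing chords gives C_12 matchings.
C_12 = C(24,12)/13 = 2704156/13 = 208012.

208012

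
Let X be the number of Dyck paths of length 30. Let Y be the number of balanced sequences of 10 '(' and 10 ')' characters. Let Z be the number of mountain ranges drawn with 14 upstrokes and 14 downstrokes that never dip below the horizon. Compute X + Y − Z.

Paths of 15 up- and 15 down-steps that never dip below the axis are Dyck paths; their count is C_15. So X = C_15 = 9694845.
Balanced strings of n pairs of brackets are counted by C_n; here n = 10. So Y = C_10 = 16796.
Dyck paths of semilength n (length 2n) are counted by C_n; here n = 14. So Z = C_14 = 2674440.
X + Y − Z = 9694845 + 16796 − 2674440 = 7037201.

7037201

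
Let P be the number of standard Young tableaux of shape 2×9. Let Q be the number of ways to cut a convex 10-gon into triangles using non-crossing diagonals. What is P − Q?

3432

Standard Young tableaux of shape 2×n are counted by C_n; here n = 9. So P = C_9 = 4862.
A convex 10-gon is triangulated into 8 triangles, and the number of such triangulations is the Catalan number C_{10−2} = C_8. So Q = C_8 = 1430.
P − Q = 4862 − 1430 = 3432.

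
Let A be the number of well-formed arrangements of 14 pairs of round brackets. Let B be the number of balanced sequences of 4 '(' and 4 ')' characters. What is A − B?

2674426

A balanced arrangement of 14 bracket pairs is a Dyck word of semilength 14, so the count is C_14. So A = C_14 = 2674440.
With 4 pairs the number of balanced bracket strings is the Catalan number C_4. So B = C_4 = 14.
A − B = 2674440 − 14 = 2674426.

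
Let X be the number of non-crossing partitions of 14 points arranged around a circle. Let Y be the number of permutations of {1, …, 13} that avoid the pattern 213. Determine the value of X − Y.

The non-crossing partitions of [14] form a lattice of size C_14. So X = C_14 = 2674440.
Permutations of [n] avoiding any single length-3 pattern are counted by C_n; here n = 13. So Y = C_13 = 742900.
X − Y = 2674440 − 742900 = 1931540.

1931540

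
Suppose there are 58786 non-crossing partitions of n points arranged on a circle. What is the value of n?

Non-crossing partitions of [n] are counted by C_n. The Catalan number equal to 58786 is C_11.

11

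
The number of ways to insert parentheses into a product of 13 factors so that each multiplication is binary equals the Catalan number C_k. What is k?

12

Parenthesizations of m factors correspond to full binary trees with m leaves, counted by C_{m−1}; m = 13 gives C_12.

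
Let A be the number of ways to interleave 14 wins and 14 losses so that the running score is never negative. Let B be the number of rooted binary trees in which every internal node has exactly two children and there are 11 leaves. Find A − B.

2657644

Ballot sequences with n votes each where one side never trails are Dyck words, counted by C_n; here n = 14. So A = C_14 = 2674440.
Full binary trees with 11 leaves have 11−1 = 10 internal nodes, so there are C_10 of them. So B = C_10 = 16796.
A − B = 2674440 − 16796 = 2657644.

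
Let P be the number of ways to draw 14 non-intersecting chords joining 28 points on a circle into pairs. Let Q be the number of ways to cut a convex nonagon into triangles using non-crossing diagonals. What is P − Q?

Pairing 28 circle points by 14 non-crossing chords gives C_14 matchings. So P = C_14 = 2674440.
Triangulations of a convex m-gon are counted by C_{m−2}; with m = 9 this is C_7. So Q = C_7 = 429.
P − Q = 2674440 − 429 = 2674011.

2674011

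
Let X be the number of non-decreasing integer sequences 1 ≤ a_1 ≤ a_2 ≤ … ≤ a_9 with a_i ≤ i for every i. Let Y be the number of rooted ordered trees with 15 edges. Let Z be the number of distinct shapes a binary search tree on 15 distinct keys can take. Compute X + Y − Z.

4862

Such sub-staircase sequences of length n are counted by C_n; here n = 9. So X = C_9 = 4862.
Rooted ordered trees with n edges are counted by C_n; here n = 15. So Y = C_15 = 9694845.
There are C_n binary search tree shapes on n keys; with n = 15 that is C_15. So Z = C_15 = 9694845.
X + Y − Z = 4862 + 9694845 − 9694845 = 4862.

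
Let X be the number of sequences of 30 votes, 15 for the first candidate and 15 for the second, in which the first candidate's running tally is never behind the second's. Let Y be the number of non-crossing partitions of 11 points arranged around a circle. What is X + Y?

9753631

Ballot sequences with n votes each where one side never trails are Dyck words, counted by C_n; here n = 15. So X = C_15 = 9694845.
Non-crossing partitions of an n-element set are counted by C_n; here n = 11. So Y = C_11 = 58786.
X + Y = 9694845 + 58786 = 9753631.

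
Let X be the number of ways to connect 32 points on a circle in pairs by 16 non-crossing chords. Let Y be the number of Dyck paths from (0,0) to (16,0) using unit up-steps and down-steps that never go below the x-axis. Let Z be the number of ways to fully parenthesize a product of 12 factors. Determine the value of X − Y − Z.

35297454

Non-crossing perfect matchings of 2n points on a circle are counted by C_n; with 32 points, n = 16. So X = C_16 = 35357670.
A Dyck path with 8 up-steps and 8 down-steps has semilength 8, so there are C_8 of them. So Y = C_8 = 1430.
Bracketing 12 factors into binary products is counted by C_{12−1} = C_11. So Z = C_11 = 58786.
X − Y − Z = 35357670 − 1430 − 58786 = 35297454.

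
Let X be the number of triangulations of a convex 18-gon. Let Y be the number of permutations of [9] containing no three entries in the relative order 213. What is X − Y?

35352808

Triangulations of a convex m-gon are counted by C_{m−2}; with m = 18 this is C_16. So X = C_16 = 35357670.
For any fixed pattern of length 3, the pattern-avoiding permutations of [9] number C_9. So Y = C_9 = 4862.
X − Y = 35357670 − 4862 = 35352808.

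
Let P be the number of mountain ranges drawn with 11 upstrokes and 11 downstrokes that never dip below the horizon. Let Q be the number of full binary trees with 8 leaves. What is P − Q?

58357

Paths of 11 up- and 11 down-steps that never dip below the axis are Dyck paths; their count is C_11. So P = C_11 = 58786.
Full binary trees with 8 leaves have 8−1 = 7 internal nodes, so there are C_7 of them. So Q = C_7 = 429.
P − Q = 58786 − 429 = 58357.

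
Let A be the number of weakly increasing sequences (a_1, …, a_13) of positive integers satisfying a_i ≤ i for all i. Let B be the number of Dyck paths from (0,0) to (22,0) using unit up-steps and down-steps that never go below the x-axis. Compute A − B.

684114

Such sub-staircase sequences of length n are counted by C_n; here n = 13. So A = C_13 = 742900.
Dyck paths of semilength n (length 2n) are counted by C_n; here n = 11. So B = C_11 = 58786.
A − B = 742900 − 58786 = 684114.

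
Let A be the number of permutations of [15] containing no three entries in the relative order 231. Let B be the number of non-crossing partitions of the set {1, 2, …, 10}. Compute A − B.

For any fixed pattern of length 3, the pattern-avoiding permutations of [15] number C_15. So A = C_15 = 9694845.
Non-crossing partitions of an n-element set are counted by C_n; here n = 10. So B = C_10 = 16796.
A − B = 9694845 − 16796 = 9678049.

9678049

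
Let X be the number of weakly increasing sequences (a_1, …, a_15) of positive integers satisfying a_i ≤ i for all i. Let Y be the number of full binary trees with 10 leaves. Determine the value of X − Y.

Weakly increasing sequences with a_i ≤ i biject with Dyck paths of semilength 15, so there are C_15. So X = C_15 = 9694845.
A full binary tree with L leaves has L−1 internal nodes and is counted by C_{L−1}; L = 10 gives C_9. So Y = C_9 = 4862.
X − Y = 9694845 − 4862 = 9689983.

9689983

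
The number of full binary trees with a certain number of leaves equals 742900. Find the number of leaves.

Full binary trees with L leaves are counted by C_{L−1}; 742900 = C_13.
So the index is 13, and the number of leaves is 13 + 1 = 14.

14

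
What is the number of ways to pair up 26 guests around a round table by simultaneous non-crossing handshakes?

742900

Non-crossing handshake pairings of 2n people are counted by C_n; 26 people gives n = 13.
C_13 = C(26,13)/14 = 10400600/14 = 742900.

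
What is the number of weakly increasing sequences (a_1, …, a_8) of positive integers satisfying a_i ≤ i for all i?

1430

Weakly increasing sequences with a_i ≤ i biject with Dyck paths of semilength 8, so there are C_8.
C_8 = C(16,8)/9 = 12870/9 = 1430.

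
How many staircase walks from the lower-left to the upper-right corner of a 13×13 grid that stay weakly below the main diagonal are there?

Monotone paths in an n×n grid that stay weakly below the diagonal are counted by C_n; here n = 13.
C_13 = C_12 · 2(2·12+1)/(12+2) = 208012 · 50/14 = 742900.

742900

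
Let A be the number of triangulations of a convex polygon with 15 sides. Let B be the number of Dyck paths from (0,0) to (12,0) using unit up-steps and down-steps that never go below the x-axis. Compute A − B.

742768

The number of triangulations of a 15-gon is the Catalan number C_13 (index = sides − 2). So A = C_13 = 742900.
A Dyck path with 6 up-steps and 6 down-steps has semilength 6, so there are C_6 of them. So B = C_6 = 132.
A − B = 742900 − 132 = 742768.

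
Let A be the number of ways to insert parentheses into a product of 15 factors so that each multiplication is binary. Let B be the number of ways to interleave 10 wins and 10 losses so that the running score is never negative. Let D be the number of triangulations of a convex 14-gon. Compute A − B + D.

Bracketing 15 factors into binary products is counted by C_{15−1} = C_14. So A = C_14 = 2674440.
Ballot sequences with n votes each where one side never trails are Dyck words, counted by C_n; here n = 10. So B = C_10 = 16796.
A convex 14-gon is triangulated into 12 triangles, and the number of such triangulations is the Catalan number C_{14−2} = C_12. So D = C_12 = 208012.
A − B + D = 2674440 − 16796 + 208012 = 2865656.

2865656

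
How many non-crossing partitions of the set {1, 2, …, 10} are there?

16796

Non-crossing partitions of an n-element set are counted by C_n; here n = 10.
C_10 = C(20,10)/11 = 184756/11 = 16796.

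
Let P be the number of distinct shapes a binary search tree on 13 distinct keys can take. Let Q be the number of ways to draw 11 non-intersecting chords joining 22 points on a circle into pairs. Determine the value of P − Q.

There are C_n binary search tree shapes on n keys; with n = 13 that is C_13. So P = C_13 = 742900.
Non-crossing perfect matchings of 2n points on a circle are counted by C_n; with 22 points, n = 11. So Q = C_11 = 58786.
P − Q = 742900 − 58786 = 684114.

684114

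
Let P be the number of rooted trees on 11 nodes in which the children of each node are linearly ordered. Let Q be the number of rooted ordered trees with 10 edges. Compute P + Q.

A rooted plane tree on 11 nodes has 10 edges, and such trees are counted by C_10. So P = C_10 = 16796.
A rooted plane tree with 10 edges has 11 nodes, and the count is C_10. So Q = C_10 = 16796.
P + Q = 16796 + 16796 = 33592.

33592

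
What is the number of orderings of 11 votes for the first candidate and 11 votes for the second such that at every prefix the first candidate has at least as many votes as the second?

Reading a vote for the leader as '(' and for the other as ')' turns such a sequence into a balanced string of 11 pairs, so the count is C_11.
C_11 = 58786.

58786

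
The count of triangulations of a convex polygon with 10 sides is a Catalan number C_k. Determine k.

8

A convex 10-gon is triangulated into 8 triangles, and the number of such triangulations is the Catalan number C_{10−2} = C_8.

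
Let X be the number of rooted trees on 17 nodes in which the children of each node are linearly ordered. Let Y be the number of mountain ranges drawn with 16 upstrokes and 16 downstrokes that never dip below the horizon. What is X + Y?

A rooted plane tree on 17 nodes has 16 edges, and such trees are counted by C_16. So X = C_16 = 35357670.
A Dyck path with 16 up-steps and 16 down-steps has semilength 16, so there are C_16 of them. So Y = C_16 = 35357670.
X + Y = 35357670 + 35357670 = 70715340.

70715340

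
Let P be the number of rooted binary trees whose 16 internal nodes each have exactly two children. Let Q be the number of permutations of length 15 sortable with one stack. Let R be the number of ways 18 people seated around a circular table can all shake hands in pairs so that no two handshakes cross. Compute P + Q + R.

45057377

Full binary trees with n internal nodes are counted by C_n; here n = 16. So P = C_16 = 35357670.
Stack-sortable permutations are exactly the 231-avoiding ones, counted by C_n; here n = 15. So Q = C_15 = 9694845.
With 18 = 2·9 people, non-crossing handshake pairings are non-crossing perfect matchings on a circle, counted by C_9. So R = C_9 = 4862.
P + Q + R = 35357670 + 9694845 + 4862 = 45057377.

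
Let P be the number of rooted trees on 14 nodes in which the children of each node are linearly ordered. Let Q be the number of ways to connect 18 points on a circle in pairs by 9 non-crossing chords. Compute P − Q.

738038

A rooted plane tree on 14 nodes has 13 edges, and such trees are counted by C_13. So P = C_13 = 742900.
Non-crossing perfect matchings of 2n points on a circle are counted by C_n; with 18 points, n = 9. So Q = C_9 = 4862.
P − Q = 742900 − 4862 = 738038.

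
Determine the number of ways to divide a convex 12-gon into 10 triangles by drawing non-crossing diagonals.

Triangulations of a convex m-gon are counted by C_{m−2}; with m = 12 this is C_10.
C_10 = 16796.

16796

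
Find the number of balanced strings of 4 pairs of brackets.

With 4 pairs the number of balanced bracket strings is the Catalan number C_4.
C_4 = C_3 · 2(2·3+1)/(3+2) = 5 · 14/5 = 14.

14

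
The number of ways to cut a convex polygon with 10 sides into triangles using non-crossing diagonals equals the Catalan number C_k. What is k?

8

Triangulations of a convex m-gon are counted by C_{m−2}; with m = 10 this is C_8.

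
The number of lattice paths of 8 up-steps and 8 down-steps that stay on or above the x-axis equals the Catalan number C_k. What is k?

8

Dyck paths of semilength n (length 2n) are counted by C_n; here n = 8.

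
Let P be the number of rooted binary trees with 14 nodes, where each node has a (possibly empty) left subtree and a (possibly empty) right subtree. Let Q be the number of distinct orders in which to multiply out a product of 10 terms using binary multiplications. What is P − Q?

Binary trees (left/right distinguished) on n nodes are counted by C_n; here n = 14. So P = C_14 = 2674440.
Parenthesizations of m factors correspond to full binary trees with m leaves, counted by C_{m−1}; m = 10 gives C_9. So Q = C_9 = 4862.
P − Q = 2674440 − 4862 = 2669578.

2669578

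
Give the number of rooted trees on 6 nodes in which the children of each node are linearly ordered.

A rooted plane tree on 6 nodes has 5 edges, and such trees are counted by C_5.
C_5 = 42.

42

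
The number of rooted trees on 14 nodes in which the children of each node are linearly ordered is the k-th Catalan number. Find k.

13

A rooted plane tree on 14 nodes has 13 edges, and such trees are counted by C_13.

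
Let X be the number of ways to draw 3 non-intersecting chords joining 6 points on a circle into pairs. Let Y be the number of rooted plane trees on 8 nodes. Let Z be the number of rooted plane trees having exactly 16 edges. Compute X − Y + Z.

Pairing 6 circle points by 3 non-crossing chords gives C_3 matchings. So X = C_3 = 5.
A rooted plane tree on 8 nodes has 7 edges, and such trees are counted by C_7. So Y = C_7 = 429.
A rooted plane tree with 16 edges has 17 nodes, and the count is C_16. So Z = C_16 = 35357670.
X − Y + Z = 5 − 429 + 35357670 = 35357246.

35357246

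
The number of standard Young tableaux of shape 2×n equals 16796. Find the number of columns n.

Standard Young tableaux of shape 2×n are counted by C_n, and C_10 = 16796.

10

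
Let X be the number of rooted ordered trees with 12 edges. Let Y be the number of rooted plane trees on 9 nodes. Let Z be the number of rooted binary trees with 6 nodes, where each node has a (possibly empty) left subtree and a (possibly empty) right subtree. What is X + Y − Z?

Rooted ordered trees with n edges are counted by C_n; here n = 12. So X = C_12 = 208012.
Rooted ordered (plane) trees on m nodes have m−1 edges and are counted by C_{m−1}; m = 9 gives C_8. So Y = C_8 = 1430.
Rooted binary trees with 6 nodes (each child slot possibly empty) number C_6. So Z = C_6 = 132.
X + Y − Z = 208012 + 1430 − 132 = 209310.

209310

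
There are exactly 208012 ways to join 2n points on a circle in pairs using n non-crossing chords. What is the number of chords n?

12

Non-crossing pairings of 2n points on a circle are counted by C_n, and C_12 = 208012.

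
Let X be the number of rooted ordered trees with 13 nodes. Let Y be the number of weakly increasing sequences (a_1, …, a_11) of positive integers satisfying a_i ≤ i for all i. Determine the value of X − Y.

A rooted plane tree on 13 nodes has 12 edges, and such trees are counted by C_12. So X = C_12 = 208012.
Weakly increasing sequences with a_i ≤ i biject with Dyck paths of semilength 11, so there are C_11. So Y = C_11 = 58786.
X − Y = 208012 − 58786 = 149226.

149226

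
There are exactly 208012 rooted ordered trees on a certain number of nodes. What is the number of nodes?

Rooted ordered trees on m nodes are counted by C_{m−1}. The Catalan number equal to 208012 is C_12.
So the index is 12, and the number of nodes is 12 + 1 = 13.

13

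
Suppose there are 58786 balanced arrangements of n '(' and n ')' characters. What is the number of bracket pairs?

11

Balanced strings of n bracket-pairs are counted by C_n, and C_11 = 58786.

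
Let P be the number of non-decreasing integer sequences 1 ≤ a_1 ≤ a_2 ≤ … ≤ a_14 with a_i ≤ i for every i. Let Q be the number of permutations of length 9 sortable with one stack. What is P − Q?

Such sub-staircase sequences of length n are counted by C_n; here n = 14. So P = C_14 = 2674440.
By Knuth's characterisation, the stack-sortable permutations of length 9 are the 231-avoiders, numbering C_9. So Q = C_9 = 4862.
P − Q = 2674440 − 4862 = 2669578.

2669578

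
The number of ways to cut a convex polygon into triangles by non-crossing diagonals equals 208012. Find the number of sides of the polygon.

14

Triangulations of a convex m-gon are counted by C_{m−2}; 208012 = C_12.
So m − 2 = 12, giving m = 14 sides.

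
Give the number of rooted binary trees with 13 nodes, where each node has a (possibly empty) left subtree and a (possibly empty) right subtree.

742900

Binary trees (left/right distinguished) on n nodes are counted by C_n; here n = 13.
C_13 = 742900.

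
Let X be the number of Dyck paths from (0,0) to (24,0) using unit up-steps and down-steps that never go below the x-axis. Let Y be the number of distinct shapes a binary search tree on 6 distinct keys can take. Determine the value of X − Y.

Dyck paths of semilength n (length 2n) are counted by C_n; here n = 12. So X = C_12 = 208012.
Binary trees (left/right distinguished) on n nodes are counted by C_n; here n = 6. So Y = C_6 = 132.
X − Y = 208012 − 132 = 207880.

207880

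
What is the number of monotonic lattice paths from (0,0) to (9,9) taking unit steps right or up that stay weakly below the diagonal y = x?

4862

Sub-diagonal monotone paths from (0,0) to (9,9) biject with Dyck paths of semilength 9, giving C_9.
C_9 = C_8 · 2(2·8+1)/(8+2) = 1430 · 34/10 = 4862.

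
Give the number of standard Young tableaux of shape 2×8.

Standard Young tableaux of shape 2×n are counted by C_n; here n = 8.
C_8 = C(16,8)/9 = 12870/9 = 1430.

1430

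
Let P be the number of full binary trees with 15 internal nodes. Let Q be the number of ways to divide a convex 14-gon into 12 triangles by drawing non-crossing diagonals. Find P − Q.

The number of full binary trees on 15 internal nodes is the Catalan number C_15. So P = C_15 = 9694845.
Triangulations of a convex m-gon are counted by C_{m−2}; with m = 14 this is C_12. So Q = C_12 = 208012.
P − Q = 9694845 − 208012 = 9486833.

9486833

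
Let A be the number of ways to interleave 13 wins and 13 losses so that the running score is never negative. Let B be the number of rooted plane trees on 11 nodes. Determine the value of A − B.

726104

Ballot sequences with n votes each where one side never trails are Dyck words, counted by C_n; here n = 13. So A = C_13 = 742900.
Rooted ordered (plane) trees on m nodes have m−1 edges and are counted by C_{m−1}; m = 11 gives C_10. So B = C_10 = 16796.
A − B = 742900 − 16796 = 726104.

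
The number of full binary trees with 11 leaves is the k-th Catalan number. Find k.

A full binary tree with L leaves has L−1 internal nodes and is counted by C_{L−1}; L = 11 gives C_10.

10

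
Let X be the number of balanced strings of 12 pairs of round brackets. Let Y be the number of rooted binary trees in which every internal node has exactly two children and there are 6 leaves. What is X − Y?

Balanced strings of n pairs of brackets are counted by C_n; here n = 12. So X = C_12 = 208012.
Full binary trees with 6 leaves have 6−1 = 5 internal nodes, so there are C_5 of them. So Y = C_5 = 42.
X − Y = 208012 − 42 = 207970.

207970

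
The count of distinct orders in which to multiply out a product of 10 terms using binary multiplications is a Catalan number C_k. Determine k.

Parenthesizations of m factors correspond to full binary trees with m leaves, counted by C_{m−1}; m = 10 gives C_9.

9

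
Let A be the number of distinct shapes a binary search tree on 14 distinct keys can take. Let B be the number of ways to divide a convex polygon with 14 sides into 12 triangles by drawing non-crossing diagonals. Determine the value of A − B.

2466428

Rooted binary trees with 14 nodes (each child slot possibly empty) number C_14. So A = C_14 = 2674440.
Triangulations of a convex m-gon are counted by C_{m−2}; with m = 14 this is C_12. So B = C_12 = 208012.
A − B = 2674440 − 208012 = 2466428.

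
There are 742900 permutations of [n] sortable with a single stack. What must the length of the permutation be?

13

Stack-sortable permutations of [n] are counted by C_n, and C_13 = 742900.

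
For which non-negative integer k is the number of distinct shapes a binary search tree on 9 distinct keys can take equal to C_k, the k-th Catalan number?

Rooted binary trees with 9 nodes (each child slot possibly empty) number C_9.

9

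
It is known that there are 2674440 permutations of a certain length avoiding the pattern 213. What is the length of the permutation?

14

Permutations of [n] avoiding a fixed length-3 pattern are counted by C_n; 2674440 = C_14.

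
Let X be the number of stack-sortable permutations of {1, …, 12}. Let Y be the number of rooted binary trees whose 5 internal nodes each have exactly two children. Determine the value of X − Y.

207970

By Knuth's characterisation, the stack-sortable permutations of length 12 are the 231-avoiders, numbering C_12. So X = C_12 = 208012.
The number of full binary trees on 5 internal nodes is the Catalan number C_5. So Y = C_5 = 42.
X − Y = 208012 − 42 = 207970.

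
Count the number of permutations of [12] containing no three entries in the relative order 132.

208012

For any fixed pattern of length 3, the pattern-avoiding permutations of [12] number C_12.
C_12 = C(24,12)/13 = 2704156/13 = 208012.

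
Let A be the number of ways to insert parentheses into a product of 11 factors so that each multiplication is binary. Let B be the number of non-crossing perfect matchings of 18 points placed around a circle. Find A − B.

11934

Ways to associate a product of 11 factors correspond to binary trees on 11 leaves, so the count is C_10. So A = C_10 = 16796.
Pairing 18 circle points by 9 non-crossing chords gives C_9 matchings. So B = C_9 = 4862.
A − B = 16796 − 4862 = 11934.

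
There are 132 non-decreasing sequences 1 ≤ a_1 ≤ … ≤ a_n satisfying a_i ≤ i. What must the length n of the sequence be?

6

Such sub-staircase sequences of length n are counted by C_n; 132 = C_6.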